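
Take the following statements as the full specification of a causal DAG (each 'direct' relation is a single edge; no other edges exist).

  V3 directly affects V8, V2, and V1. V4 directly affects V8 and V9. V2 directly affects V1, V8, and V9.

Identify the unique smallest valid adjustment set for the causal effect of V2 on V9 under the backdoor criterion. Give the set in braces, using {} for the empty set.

Variables eligible for adjustment (non-descendants of V2, excluding V2 and V9): {V3, V4}.
Backdoor paths from V2 to V9:
  P1: V2 <- V3 -> V8 <- V4 -> V9
Each backdoor path contains an unconditioned collider, so every path is already blocked with the empty conditioning set:
  P1: blocked at collider V8 (neither it nor any descendant is in the conditioning set).
The empty set is therefore the unique smallest valid set.

{}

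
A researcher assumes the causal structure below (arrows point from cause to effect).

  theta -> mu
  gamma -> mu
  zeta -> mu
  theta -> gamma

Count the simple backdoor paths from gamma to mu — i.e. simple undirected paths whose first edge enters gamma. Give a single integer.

1

A backdoor path from gamma to mu is any simple undirected path whose first edge points into gamma (i.e. leaves gamma via a parent).
Parents of gamma: {theta}.
Enumerating:
  P1: gamma <- theta -> mu
That exhausts the simple backdoor paths. Count: 1.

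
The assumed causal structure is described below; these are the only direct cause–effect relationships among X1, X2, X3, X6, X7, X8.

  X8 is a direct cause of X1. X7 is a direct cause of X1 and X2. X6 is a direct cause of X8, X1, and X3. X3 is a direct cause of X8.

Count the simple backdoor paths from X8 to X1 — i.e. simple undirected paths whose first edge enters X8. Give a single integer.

2

A backdoor path from X8 to X1 is any simple undirected path whose first edge points into X8 (i.e. leaves X8 via a parent).
Parents of X8: {X3, X6}.
Enumerating:
  P1: X8 <- X6 -> X1
  P2: X8 <- X3 <- X6 -> X1
That exhausts the simple backdoor paths. Count: 2.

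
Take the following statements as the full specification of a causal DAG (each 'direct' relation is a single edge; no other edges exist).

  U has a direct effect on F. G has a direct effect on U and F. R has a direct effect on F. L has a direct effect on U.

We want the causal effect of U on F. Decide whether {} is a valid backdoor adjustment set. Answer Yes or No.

Backdoor paths from U to F (paths whose first edge points into U):
  P1: U <- G -> F
Condition 1 (no descendant of U in the set): holds — descendants of U are {F}; none are in {}.
Condition 2 (every backdoor path blocked by {}):
  P1: open — no interior node is in the conditioning set.
{} does not satisfy the backdoor criterion.

No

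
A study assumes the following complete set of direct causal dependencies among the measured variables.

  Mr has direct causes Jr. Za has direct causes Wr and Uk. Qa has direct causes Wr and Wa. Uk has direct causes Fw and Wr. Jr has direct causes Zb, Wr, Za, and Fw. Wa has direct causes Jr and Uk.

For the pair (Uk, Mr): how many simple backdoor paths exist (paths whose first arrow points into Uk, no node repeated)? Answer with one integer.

4

A backdoor path from Uk to Mr is any simple undirected path whose first edge points into Uk (i.e. leaves Uk via a parent).
Parents of Uk: {Fw, Wr}.
Enumerating:
  P1: Uk <- Wr -> Za -> Jr -> Mr
  P2: Uk <- Wr -> Jr -> Mr
  P3: Uk <- Wr -> Qa <- Wa <- Jr -> Mr
  P4: Uk <- Fw -> Jr -> Mr
That exhausts the simple backdoor paths. Count: 4.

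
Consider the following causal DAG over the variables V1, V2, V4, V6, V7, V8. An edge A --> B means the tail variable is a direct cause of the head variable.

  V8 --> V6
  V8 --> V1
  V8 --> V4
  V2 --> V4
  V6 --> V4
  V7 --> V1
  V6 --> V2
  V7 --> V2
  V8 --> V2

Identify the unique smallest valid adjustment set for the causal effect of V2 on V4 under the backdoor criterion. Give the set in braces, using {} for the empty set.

{V6, V8}

Variables eligible for adjustment (non-descendants of V2, excluding V2 and V4): {V1, V6, V7, V8}.
Backdoor paths from V2 to V4:
  P1: V2 <- V7 -> V1 <- V8 -> V6 -> V4
  P2: V2 <- V7 -> V1 <- V8 -> V4
  P3: V2 <- V8 -> V6 -> V4
  P4: V2 <- V8 -> V4
  P5: V2 <- V6 <- V8 -> V4
  P6: V2 <- V6 -> V4
The empty set is not sufficient: P3 (V2 <- V8 -> V6 -> V4) has no collider blocking it and no conditioned non-collider, so it is open.
Try {V6, V8}:
  P1: blocked at collider V1 (neither it nor any descendant is in the conditioning set).
  P2: blocked at collider V1 (neither it nor any descendant is in the conditioning set).
  P3: blocked at fork node V8 ∈ conditioning set.
  P4: blocked at fork node V8 ∈ conditioning set.
  P5: blocked at chain node V6 ∈ conditioning set.
  P6: blocked at fork node V6 ∈ conditioning set.
{V6, V8} contains no descendant of V2 and blocks every backdoor path.
Every element of {V6, V8} is needed (dropping V6 leaves P6 open; dropping V8 leaves P4 open), so no proper subset is valid.
Among all size-2 subsets of the eligible variables, only {V6, V8} blocks every backdoor path, so it is the unique smallest valid adjustment set.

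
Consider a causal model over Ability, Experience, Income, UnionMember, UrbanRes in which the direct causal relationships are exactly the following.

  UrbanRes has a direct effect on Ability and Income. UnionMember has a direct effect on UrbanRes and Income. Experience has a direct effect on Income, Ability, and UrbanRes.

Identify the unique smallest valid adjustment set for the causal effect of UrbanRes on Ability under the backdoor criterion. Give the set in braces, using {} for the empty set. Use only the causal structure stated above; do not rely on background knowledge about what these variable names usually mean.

Variables eligible for adjustment (non-descendants of UrbanRes, excluding UrbanRes and Ability): {Experience, UnionMember}.
Backdoor paths from UrbanRes to Ability:
  P1: UrbanRes <- Experience -> Ability
  P2: UrbanRes <- UnionMember -> Income <- Experience -> Ability
The empty set is not sufficient: P1 (UrbanRes <- Experience -> Ability) has no collider blocking it and no conditioned non-collider, so it is open.
Try {Experience}:
  P1: blocked at fork node Experience ∈ conditioning set.
  P2: blocked at collider Income (neither it nor any descendant is in the conditioning set).
{Experience} contains no descendant of UrbanRes and blocks every backdoor path.
No other singleton works — e.g. {UnionMember} leaves P1 open — so {Experience} is the unique smallest valid adjustment set.

{Experience}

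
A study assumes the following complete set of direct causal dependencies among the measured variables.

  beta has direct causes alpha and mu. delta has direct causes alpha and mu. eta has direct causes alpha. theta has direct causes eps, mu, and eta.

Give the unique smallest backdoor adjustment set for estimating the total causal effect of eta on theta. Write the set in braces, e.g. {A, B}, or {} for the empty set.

{}

Variables eligible for adjustment (non-descendants of eta, excluding eta and theta): {alpha, beta, delta, eps, mu}.
Backdoor paths from eta to theta:
  P1: eta <- alpha -> beta <- mu -> theta
  P2: eta <- alpha -> delta <- mu -> theta
Each backdoor path contains an unconditioned collider, so every path is already blocked with the empty conditioning set:
  P1: blocked at collider beta (neither it nor any descendant is in the conditioning set).
  P2: blocked at collider delta (neither it nor any descendant is in the conditioning set).
The empty set is therefore the unique smallest valid set.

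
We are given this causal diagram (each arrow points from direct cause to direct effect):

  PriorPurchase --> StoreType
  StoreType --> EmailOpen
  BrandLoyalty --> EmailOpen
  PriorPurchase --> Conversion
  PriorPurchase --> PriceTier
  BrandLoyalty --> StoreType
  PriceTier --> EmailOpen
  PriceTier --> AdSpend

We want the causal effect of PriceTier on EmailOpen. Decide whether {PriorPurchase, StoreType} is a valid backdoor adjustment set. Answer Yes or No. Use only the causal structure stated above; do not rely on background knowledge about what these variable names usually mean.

Backdoor paths from PriceTier to EmailOpen (paths whose first edge points into PriceTier):
  P1: PriceTier <- PriorPurchase -> StoreType <- BrandLoyalty -> EmailOpen
  P2: PriceTier <- PriorPurchase -> StoreType -> EmailOpen
Condition 1 (no descendant of PriceTier in the set): holds — descendants of PriceTier are {AdSpend, EmailOpen}; none are in {PriorPurchase, StoreType}.
Condition 2 (every backdoor path blocked by {PriorPurchase, StoreType}):
  P1: blocked at fork node PriorPurchase ∈ conditioning set.
  P2: blocked at fork node PriorPurchase ∈ conditioning set.
{PriorPurchase, StoreType} satisfies the backdoor criterion.

Yes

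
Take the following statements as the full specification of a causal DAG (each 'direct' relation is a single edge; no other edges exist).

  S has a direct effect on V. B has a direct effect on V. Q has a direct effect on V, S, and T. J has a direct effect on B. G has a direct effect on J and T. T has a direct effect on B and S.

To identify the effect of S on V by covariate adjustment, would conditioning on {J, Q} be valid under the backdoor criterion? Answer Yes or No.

No

Backdoor paths from S to V (paths whose first edge points into S):
  P1: S <- Q -> T <- G -> J -> B -> V
  P2: S <- Q -> T -> B -> V
  P3: S <- Q -> V
  P4: S <- T <- Q -> V
  P5: S <- T <- G -> J -> B -> V
  P6: S <- T -> B -> V
Condition 1 (no descendant of S in the set): holds — descendants of S are {V}; none are in {J, Q}.
Condition 2 (every backdoor path blocked by {J, Q}):
  P1: blocked at fork node Q ∈ conditioning set.
  P2: blocked at fork node Q ∈ conditioning set.
  P3: blocked at fork node Q ∈ conditioning set.
  P4: blocked at fork node Q ∈ conditioning set.
  P5: blocked at chain node J ∈ conditioning set.
  P6: open — no interior node is in the conditioning set.
{J, Q} does not satisfy the backdoor criterion.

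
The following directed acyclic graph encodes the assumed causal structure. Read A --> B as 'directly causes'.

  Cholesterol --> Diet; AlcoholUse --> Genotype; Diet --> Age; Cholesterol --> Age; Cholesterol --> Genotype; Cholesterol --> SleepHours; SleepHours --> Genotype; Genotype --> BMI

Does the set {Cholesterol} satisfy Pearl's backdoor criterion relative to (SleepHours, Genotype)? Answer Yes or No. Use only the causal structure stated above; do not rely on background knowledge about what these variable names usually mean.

Backdoor paths from SleepHours to Genotype (paths whose first edge points into SleepHours):
  P1: SleepHours <- Cholesterol -> Genotype
Condition 1 (no descendant of SleepHours in the set): holds — descendants of SleepHours are {BMI, Genotype}; none are in {Cholesterol}.
Condition 2 (every backdoor path blocked by {Cholesterol}):
  P1: blocked at fork node Cholesterol ∈ conditioning set.
{Cholesterol} satisfies the backdoor criterion.

Yes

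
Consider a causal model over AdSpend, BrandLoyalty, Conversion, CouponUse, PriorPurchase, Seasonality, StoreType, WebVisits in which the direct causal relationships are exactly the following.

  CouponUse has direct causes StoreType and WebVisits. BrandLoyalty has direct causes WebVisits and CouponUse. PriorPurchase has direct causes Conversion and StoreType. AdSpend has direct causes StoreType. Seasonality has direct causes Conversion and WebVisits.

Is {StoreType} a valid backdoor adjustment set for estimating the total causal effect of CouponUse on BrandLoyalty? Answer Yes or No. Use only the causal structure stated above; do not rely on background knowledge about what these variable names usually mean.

Backdoor paths from CouponUse to BrandLoyalty (paths whose first edge points into CouponUse):
  P1: CouponUse <- WebVisits -> BrandLoyalty
  P2: CouponUse <- StoreType -> PriorPurchase <- Conversion -> Seasonality <- WebVisits -> BrandLoyalty
Condition 1 (no descendant of CouponUse in the set): holds — descendants of CouponUse are {BrandLoyalty}; none are in {StoreType}.
Condition 2 (every backdoor path blocked by {StoreType}):
  P1: open — no interior node is in the conditioning set.
  P2: blocked at fork node StoreType ∈ conditioning set.
{StoreType} does not satisfy the backdoor criterion.

No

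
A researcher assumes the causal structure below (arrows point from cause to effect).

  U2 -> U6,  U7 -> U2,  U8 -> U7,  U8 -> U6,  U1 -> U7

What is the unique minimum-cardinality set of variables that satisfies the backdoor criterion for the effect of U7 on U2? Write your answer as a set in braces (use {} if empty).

{}

Variables eligible for adjustment (non-descendants of U7, excluding U7 and U2): {U1, U8}.
Backdoor paths from U7 to U2:
  P1: U7 <- U8 -> U6 <- U2
Each backdoor path contains an unconditioned collider, so every path is already blocked with the empty conditioning set:
  P1: blocked at collider U6 (neither it nor any descendant is in the conditioning set).
The empty set is therefore the unique smallest valid set.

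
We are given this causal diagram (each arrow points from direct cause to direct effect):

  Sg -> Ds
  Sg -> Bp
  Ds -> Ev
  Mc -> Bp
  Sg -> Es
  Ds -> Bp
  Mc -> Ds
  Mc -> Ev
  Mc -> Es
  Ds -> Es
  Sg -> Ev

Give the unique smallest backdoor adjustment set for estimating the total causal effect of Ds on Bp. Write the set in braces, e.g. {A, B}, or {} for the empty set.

Variables eligible for adjustment (non-descendants of Ds, excluding Ds and Bp): {Mc, Sg}.
Backdoor paths from Ds to Bp:
  P1: Ds <- Mc -> Bp
  P2: Ds <- Mc -> Ev <- Sg -> Bp
  P3: Ds <- Mc -> Es <- Sg -> Bp
  P4: Ds <- Sg -> Bp
  P5: Ds <- Sg -> Ev <- Mc -> Bp
  P6: Ds <- Sg -> Es <- Mc -> Bp
The empty set is not sufficient: P1 (Ds <- Mc -> Bp) has no collider blocking it and no conditioned non-collider, so it is open.
Try {Mc, Sg}:
  P1: blocked at fork node Mc ∈ conditioning set.
  P2: blocked at fork node Mc ∈ conditioning set.
  P3: blocked at fork node Mc ∈ conditioning set.
  P4: blocked at fork node Sg ∈ conditioning set.
  P5: blocked at fork node Sg ∈ conditioning set.
  P6: blocked at fork node Sg ∈ conditioning set.
{Mc, Sg} contains no descendant of Ds and blocks every backdoor path.
Every element of {Mc, Sg} is needed (dropping Mc leaves P1 open; dropping Sg leaves P4 open), so no proper subset is valid.
Among all size-2 subsets of the eligible variables, only {Mc, Sg} blocks every backdoor path, so it is the unique smallest valid adjustment set.

{Mc, Sg}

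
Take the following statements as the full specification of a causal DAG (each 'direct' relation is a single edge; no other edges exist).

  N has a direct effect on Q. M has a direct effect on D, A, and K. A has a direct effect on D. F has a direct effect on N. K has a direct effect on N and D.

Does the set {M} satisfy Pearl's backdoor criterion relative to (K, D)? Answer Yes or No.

Yes

Backdoor paths from K to D (paths whose first edge points into K):
  P1: K <- M -> A -> D
  P2: K <- M -> D
Condition 1 (no descendant of K in the set): holds — descendants of K are {D, N, Q}; none are in {M}.
Condition 2 (every backdoor path blocked by {M}):
  P1: blocked at fork node M ∈ conditioning set.
  P2: blocked at fork node M ∈ conditioning set.
{M} satisfies the backdoor criterion.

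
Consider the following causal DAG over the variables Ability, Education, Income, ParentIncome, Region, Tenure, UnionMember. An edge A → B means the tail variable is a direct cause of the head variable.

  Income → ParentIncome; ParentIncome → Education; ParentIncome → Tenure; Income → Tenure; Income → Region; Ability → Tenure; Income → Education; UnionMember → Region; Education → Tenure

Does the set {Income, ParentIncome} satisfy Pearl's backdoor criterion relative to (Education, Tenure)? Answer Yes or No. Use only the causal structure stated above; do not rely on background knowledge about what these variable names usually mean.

Backdoor paths from Education to Tenure (paths whose first edge points into Education):
  P1: Education <- Income -> ParentIncome -> Tenure
  P2: Education <- Income -> Tenure
  P3: Education <- ParentIncome <- Income -> Tenure
  P4: Education <- ParentIncome -> Tenure
Condition 1 (no descendant of Education in the set): holds — descendants of Education are {Tenure}; none are in {Income, ParentIncome}.
Condition 2 (every backdoor path blocked by {Income, ParentIncome}):
  P1: blocked at fork node Income ∈ conditioning set.
  P2: blocked at fork node Income ∈ conditioning set.
  P3: blocked at chain node ParentIncome ∈ conditioning set.
  P4: blocked at fork node ParentIncome ∈ conditioning set.
{Income, ParentIncome} satisfies the backdoor criterion.

Yes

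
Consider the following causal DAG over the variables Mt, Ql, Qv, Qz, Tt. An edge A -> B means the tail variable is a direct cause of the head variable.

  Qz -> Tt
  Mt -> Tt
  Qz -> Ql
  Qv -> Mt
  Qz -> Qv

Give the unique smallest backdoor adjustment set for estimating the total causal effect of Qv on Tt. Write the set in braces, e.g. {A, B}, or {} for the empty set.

{Qz}

Variables eligible for adjustment (non-descendants of Qv, excluding Qv and Tt): {Ql, Qz}.
Backdoor paths from Qv to Tt:
  P1: Qv <- Qz -> Tt
The empty set is not sufficient: P1 (Qv <- Qz -> Tt) has no collider blocking it and no conditioned non-collider, so it is open.
Try {Qz}:
  P1: blocked at fork node Qz ∈ conditioning set.
{Qz} contains no descendant of Qv and blocks every backdoor path.
No other singleton works — e.g. {Ql} leaves P1 open — so {Qz} is the unique smallest valid adjustment set.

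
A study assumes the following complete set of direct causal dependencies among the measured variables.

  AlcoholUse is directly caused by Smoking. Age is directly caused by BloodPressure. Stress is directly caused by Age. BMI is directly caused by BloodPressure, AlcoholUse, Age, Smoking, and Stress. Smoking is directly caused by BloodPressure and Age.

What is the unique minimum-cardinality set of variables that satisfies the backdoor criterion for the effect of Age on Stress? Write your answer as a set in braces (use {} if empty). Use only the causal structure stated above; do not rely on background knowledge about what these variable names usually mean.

Variables eligible for adjustment (non-descendants of Age, excluding Age and Stress): {BloodPressure}.
Backdoor paths from Age to Stress:
  P1: Age <- BloodPressure -> Smoking -> AlcoholUse -> BMI <- Stress
  P2: Age <- BloodPressure -> Smoking -> BMI <- Stress
  P3: Age <- BloodPressure -> BMI <- Stress
Each backdoor path contains an unconditioned collider, so every path is already blocked with the empty conditioning set:
  P1: blocked at collider BMI (neither it nor any descendant is in the conditioning set).
  P2: blocked at collider BMI (neither it nor any descendant is in the conditioning set).
  P3: blocked at collider BMI (neither it nor any descendant is in the conditioning set).
The empty set is therefore the unique smallest valid set.

{}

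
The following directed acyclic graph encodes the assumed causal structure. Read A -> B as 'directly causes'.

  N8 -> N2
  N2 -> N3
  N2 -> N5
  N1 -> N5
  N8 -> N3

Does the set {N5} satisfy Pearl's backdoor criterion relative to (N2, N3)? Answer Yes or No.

No

Backdoor paths from N2 to N3 (paths whose first edge points into N2):
  P1: N2 <- N8 -> N3
Condition 1 (no descendant of N2 in the set): FAILS — N5 is a descendant of N2.
Condition 2 (every backdoor path blocked by {N5}):
  P1: open — no interior node is in the conditioning set.
{N5} does not satisfy the backdoor criterion.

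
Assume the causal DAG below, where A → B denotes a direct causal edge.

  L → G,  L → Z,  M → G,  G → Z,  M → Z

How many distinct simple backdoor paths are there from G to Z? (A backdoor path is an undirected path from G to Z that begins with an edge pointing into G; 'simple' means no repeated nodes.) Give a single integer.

2

A backdoor path from G to Z is any simple undirected path whose first edge points into G (i.e. leaves G via a parent).
Parents of G: {L, M}.
Enumerating:
  P1: G <- L -> Z
  P2: G <- M -> Z
That exhausts the simple backdoor paths. Count: 2.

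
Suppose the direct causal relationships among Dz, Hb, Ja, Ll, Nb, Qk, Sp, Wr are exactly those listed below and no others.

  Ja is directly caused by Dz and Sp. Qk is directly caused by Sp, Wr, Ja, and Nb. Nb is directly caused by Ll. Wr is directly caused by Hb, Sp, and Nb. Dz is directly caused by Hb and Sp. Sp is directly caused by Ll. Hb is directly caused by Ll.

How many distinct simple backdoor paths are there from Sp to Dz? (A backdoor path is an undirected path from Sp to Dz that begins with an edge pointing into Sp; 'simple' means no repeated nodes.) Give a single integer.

7

A backdoor path from Sp to Dz is any simple undirected path whose first edge points into Sp (i.e. leaves Sp via a parent).
Parents of Sp: {Ll}.
Enumerating:
  P1: Sp <- Ll -> Nb -> Wr <- Hb -> Dz
  P2: Sp <- Ll -> Nb -> Wr -> Qk <- Ja <- Dz
  P3: Sp <- Ll -> Nb -> Qk <- Wr <- Hb -> Dz
  P4: Sp <- Ll -> Nb -> Qk <- Ja <- Dz
  P5: Sp <- Ll -> Hb -> Dz
  P6: Sp <- Ll -> Hb -> Wr <- Nb -> Qk <- Ja <- Dz
  P7: Sp <- Ll -> Hb -> Wr -> Qk <- Ja <- Dz
That exhausts the simple backdoor paths. Count: 7.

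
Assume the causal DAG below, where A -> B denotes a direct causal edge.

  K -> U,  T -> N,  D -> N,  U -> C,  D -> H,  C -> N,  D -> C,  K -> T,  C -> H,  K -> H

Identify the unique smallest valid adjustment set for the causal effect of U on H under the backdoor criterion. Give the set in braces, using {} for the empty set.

Variables eligible for adjustment (non-descendants of U, excluding U and H): {D, K, T}.
Backdoor paths from U to H:
  P1: U <- K -> T -> N <- D -> C -> H
  P2: U <- K -> T -> N <- D -> H
  P3: U <- K -> T -> N <- C <- D -> H
  P4: U <- K -> T -> N <- C -> H
  P5: U <- K -> H
The empty set is not sufficient: P5 (U <- K -> H) has no collider blocking it and no conditioned non-collider, so it is open.
Try {K}:
  P1: blocked at fork node K ∈ conditioning set.
  P2: blocked at fork node K ∈ conditioning set.
  P3: blocked at fork node K ∈ conditioning set.
  P4: blocked at fork node K ∈ conditioning set.
  P5: blocked at fork node K ∈ conditioning set.
{K} contains no descendant of U and blocks every backdoor path.
No other singleton works — e.g. {D} leaves P5 open — so {K} is the unique smallest valid adjustment set.

{K}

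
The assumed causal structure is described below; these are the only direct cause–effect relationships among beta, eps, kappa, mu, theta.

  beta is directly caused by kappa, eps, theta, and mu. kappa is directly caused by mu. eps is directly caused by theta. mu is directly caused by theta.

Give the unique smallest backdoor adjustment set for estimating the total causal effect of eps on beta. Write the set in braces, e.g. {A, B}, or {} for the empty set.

Variables eligible for adjustment (non-descendants of eps, excluding eps and beta): {kappa, mu, theta}.
Backdoor paths from eps to beta:
  P1: eps <- theta -> mu -> kappa -> beta
  P2: eps <- theta -> mu -> beta
  P3: eps <- theta -> beta
The empty set is not sufficient: P1 (eps <- theta -> mu -> kappa -> beta) has no collider blocking it and no conditioned non-collider, so it is open.
Try {theta}:
  P1: blocked at fork node theta ∈ conditioning set.
  P2: blocked at fork node theta ∈ conditioning set.
  P3: blocked at fork node theta ∈ conditioning set.
{theta} contains no descendant of eps and blocks every backdoor path.
No other singleton works — e.g. {mu} leaves P3 open — so {theta} is the unique smallest valid adjustment set.

{theta}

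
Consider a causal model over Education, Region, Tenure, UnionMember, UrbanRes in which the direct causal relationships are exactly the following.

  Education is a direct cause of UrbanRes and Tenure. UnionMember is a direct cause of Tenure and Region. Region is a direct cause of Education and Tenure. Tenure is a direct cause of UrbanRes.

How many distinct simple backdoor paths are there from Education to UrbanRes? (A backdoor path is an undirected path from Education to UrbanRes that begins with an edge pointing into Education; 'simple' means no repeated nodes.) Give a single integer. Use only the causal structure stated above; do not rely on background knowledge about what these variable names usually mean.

A backdoor path from Education to UrbanRes is any simple undirected path whose first edge points into Education (i.e. leaves Education via a parent).
Parents of Education: {Region}.
Enumerating:
  P1: Education <- Region <- UnionMember -> Tenure -> UrbanRes
  P2: Education <- Region -> Tenure -> UrbanRes
That exhausts the simple backdoor paths. Count: 2.

2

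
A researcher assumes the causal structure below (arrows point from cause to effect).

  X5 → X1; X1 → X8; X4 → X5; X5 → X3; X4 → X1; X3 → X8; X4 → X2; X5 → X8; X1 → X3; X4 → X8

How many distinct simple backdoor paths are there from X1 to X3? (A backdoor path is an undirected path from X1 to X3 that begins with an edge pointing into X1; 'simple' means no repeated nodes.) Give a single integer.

A backdoor path from X1 to X3 is any simple undirected path whose first edge points into X1 (i.e. leaves X1 via a parent).
Parents of X1: {X4, X5}.
Enumerating:
  P1: X1 <- X4 -> X5 -> X3
  P2: X1 <- X4 -> X5 -> X8 <- X3
  P3: X1 <- X4 -> X8 <- X5 -> X3
  P4: X1 <- X4 -> X8 <- X3
  P5: X1 <- X5 <- X4 -> X8 <- X3
  P6: X1 <- X5 -> X3
  P7: X1 <- X5 -> X8 <- X3
That exhausts the simple backdoor paths. Count: 7.

7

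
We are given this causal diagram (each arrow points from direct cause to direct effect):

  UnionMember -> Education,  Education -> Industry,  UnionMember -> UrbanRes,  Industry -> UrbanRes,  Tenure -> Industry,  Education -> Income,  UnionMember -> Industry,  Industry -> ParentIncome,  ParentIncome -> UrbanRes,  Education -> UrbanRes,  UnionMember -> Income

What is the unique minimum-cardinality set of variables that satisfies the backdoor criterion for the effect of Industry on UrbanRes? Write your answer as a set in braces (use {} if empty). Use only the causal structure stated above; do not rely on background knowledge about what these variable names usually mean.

{Education, UnionMember}

Variables eligible for adjustment (non-descendants of Industry, excluding Industry and UrbanRes): {Education, Income, Tenure, UnionMember}.
Backdoor paths from Industry to UrbanRes:
  P1: Industry <- UnionMember -> Education -> UrbanRes
  P2: Industry <- UnionMember -> Income <- Education -> UrbanRes
  P3: Industry <- UnionMember -> UrbanRes
  P4: Industry <- Education <- UnionMember -> UrbanRes
  P5: Industry <- Education -> Income <- UnionMember -> UrbanRes
  P6: Industry <- Education -> UrbanRes
The empty set is not sufficient: P1 (Industry <- UnionMember -> Education -> UrbanRes) has no collider blocking it and no conditioned non-collider, so it is open.
Try {Education, UnionMember}:
  P1: blocked at fork node UnionMember ∈ conditioning set.
  P2: blocked at fork node UnionMember ∈ conditioning set.
  P3: blocked at fork node UnionMember ∈ conditioning set.
  P4: blocked at chain node Education ∈ conditioning set.
  P5: blocked at fork node Education ∈ conditioning set.
  P6: blocked at fork node Education ∈ conditioning set.
{Education, UnionMember} contains no descendant of Industry and blocks every backdoor path.
Every element of {Education, UnionMember} is needed (dropping Education leaves P6 open; dropping UnionMember leaves P3 open), so no proper subset is valid.
Among all size-2 subsets of the eligible variables, only {Education, UnionMember} blocks every backdoor path, so it is the unique smallest valid adjustment set.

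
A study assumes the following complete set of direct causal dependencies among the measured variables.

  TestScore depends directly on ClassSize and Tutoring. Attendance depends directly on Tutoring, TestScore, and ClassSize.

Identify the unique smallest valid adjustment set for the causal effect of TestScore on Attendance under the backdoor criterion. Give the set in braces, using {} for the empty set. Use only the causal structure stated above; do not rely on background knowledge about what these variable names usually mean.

{ClassSize, Tutoring}

Variables eligible for adjustment (non-descendants of TestScore, excluding TestScore and Attendance): {ClassSize, Tutoring}.
Backdoor paths from TestScore to Attendance:
  P1: TestScore <- Tutoring -> Attendance
  P2: TestScore <- ClassSize -> Attendance
The empty set is not sufficient: P1 (TestScore <- Tutoring -> Attendance) has no collider blocking it and no conditioned non-collider, so it is open.
Try {ClassSize, Tutoring}:
  P1: blocked at fork node Tutoring ∈ conditioning set.
  P2: blocked at fork node ClassSize ∈ conditioning set.
{ClassSize, Tutoring} contains no descendant of TestScore and blocks every backdoor path.
Every element of {ClassSize, Tutoring} is needed (dropping ClassSize leaves P2 open; dropping Tutoring leaves P1 open), so no proper subset is valid.
Among all size-2 subsets of the eligible variables, only {ClassSize, Tutoring} blocks every backdoor path, so it is the unique smallest valid adjustment set.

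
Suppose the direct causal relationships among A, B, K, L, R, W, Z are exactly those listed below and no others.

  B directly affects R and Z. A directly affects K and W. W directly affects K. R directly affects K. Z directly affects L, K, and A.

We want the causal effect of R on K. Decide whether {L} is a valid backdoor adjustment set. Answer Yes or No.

No

Backdoor paths from R to K (paths whose first edge points into R):
  P1: R <- B -> Z -> A -> W -> K
  P2: R <- B -> Z -> A -> K
  P3: R <- B -> Z -> K
Condition 1 (no descendant of R in the set): holds — descendants of R are {K}; none are in {L}.
Condition 2 (every backdoor path blocked by {L}):
  P1: open — no interior node is in the conditioning set.
  P2: open — no interior node is in the conditioning set.
  P3: open — no interior node is in the conditioning set.
{L} does not satisfy the backdoor criterion.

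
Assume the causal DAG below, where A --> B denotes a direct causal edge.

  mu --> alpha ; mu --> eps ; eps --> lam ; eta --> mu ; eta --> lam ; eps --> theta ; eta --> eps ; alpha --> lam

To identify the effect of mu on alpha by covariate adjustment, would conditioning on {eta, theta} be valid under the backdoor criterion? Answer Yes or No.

Backdoor paths from mu to alpha (paths whose first edge points into mu):
  P1: mu <- eta -> eps -> lam <- alpha
  P2: mu <- eta -> lam <- alpha
Condition 1 (no descendant of mu in the set): FAILS — theta is a descendant of mu.
Condition 2 (every backdoor path blocked by {eta, theta}):
  P1: blocked at fork node eta ∈ conditioning set.
  P2: blocked at fork node eta ∈ conditioning set.
{eta, theta} does not satisfy the backdoor criterion.

No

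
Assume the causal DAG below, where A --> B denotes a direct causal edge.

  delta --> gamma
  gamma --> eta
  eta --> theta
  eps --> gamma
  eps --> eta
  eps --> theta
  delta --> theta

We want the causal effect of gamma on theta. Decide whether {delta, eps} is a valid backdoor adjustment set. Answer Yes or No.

Yes

Backdoor paths from gamma to theta (paths whose first edge points into gamma):
  P1: gamma <- delta -> theta
  P2: gamma <- eps -> eta -> theta
  P3: gamma <- eps -> theta
Condition 1 (no descendant of gamma in the set): holds — descendants of gamma are {eta, theta}; none are in {delta, eps}.
Condition 2 (every backdoor path blocked by {delta, eps}):
  P1: blocked at fork node delta ∈ conditioning set.
  P2: blocked at fork node eps ∈ conditioning set.
  P3: blocked at fork node eps ∈ conditioning set.
{delta, eps} satisfies the backdoor criterion.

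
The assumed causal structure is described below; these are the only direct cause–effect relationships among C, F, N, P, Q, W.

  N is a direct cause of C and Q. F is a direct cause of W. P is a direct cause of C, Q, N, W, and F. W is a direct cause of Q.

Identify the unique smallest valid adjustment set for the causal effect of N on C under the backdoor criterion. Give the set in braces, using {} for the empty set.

Variables eligible for adjustment (non-descendants of N, excluding N and C): {F, P, W}.
Backdoor paths from N to C:
  P1: N <- P -> C
The empty set is not sufficient: P1 (N <- P -> C) has no collider blocking it and no conditioned non-collider, so it is open.
Try {P}:
  P1: blocked at fork node P ∈ conditioning set.
{P} contains no descendant of N and blocks every backdoor path.
No other singleton works — e.g. {F} leaves P1 open — so {P} is the unique smallest valid adjustment set.

{P}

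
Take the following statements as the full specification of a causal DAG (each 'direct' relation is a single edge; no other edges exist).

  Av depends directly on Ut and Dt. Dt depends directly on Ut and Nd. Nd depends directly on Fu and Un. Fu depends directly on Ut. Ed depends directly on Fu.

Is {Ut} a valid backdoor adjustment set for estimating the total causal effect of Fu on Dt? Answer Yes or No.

Backdoor paths from Fu to Dt (paths whose first edge points into Fu):
  P1: Fu <- Ut -> Dt
  P2: Fu <- Ut -> Av <- Dt
Condition 1 (no descendant of Fu in the set): holds — descendants of Fu are {Av, Dt, Ed, Nd}; none are in {Ut}.
Condition 2 (every backdoor path blocked by {Ut}):
  P1: blocked at fork node Ut ∈ conditioning set.
  P2: blocked at fork node Ut ∈ conditioning set.
{Ut} satisfies the backdoor criterion.

Yes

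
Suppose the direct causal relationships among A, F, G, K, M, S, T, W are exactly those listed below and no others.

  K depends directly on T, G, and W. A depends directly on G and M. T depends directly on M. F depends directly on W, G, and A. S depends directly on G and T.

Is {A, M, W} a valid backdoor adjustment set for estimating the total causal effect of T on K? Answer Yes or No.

Yes

Backdoor paths from T to K (paths whose first edge points into T):
  P1: T <- M -> A <- G -> K
  P2: T <- M -> A <- G -> F <- W -> K
  P3: T <- M -> A -> F <- G -> K
  P4: T <- M -> A -> F <- W -> K
Condition 1 (no descendant of T in the set): holds — descendants of T are {K, S}; none are in {A, M, W}.
Condition 2 (every backdoor path blocked by {A, M, W}):
  P1: blocked at fork node M ∈ conditioning set.
  P2: blocked at fork node M ∈ conditioning set.
  P3: blocked at fork node M ∈ conditioning set.
  P4: blocked at fork node M ∈ conditioning set.
{A, M, W} satisfies the backdoor criterion.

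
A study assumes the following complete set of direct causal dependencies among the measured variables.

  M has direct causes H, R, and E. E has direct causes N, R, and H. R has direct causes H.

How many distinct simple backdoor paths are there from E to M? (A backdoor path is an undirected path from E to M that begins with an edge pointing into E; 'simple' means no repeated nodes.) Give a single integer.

4

A backdoor path from E to M is any simple undirected path whose first edge points into E (i.e. leaves E via a parent).
Parents of E: {H, N, R}.
Enumerating:
  P1: E <- H -> R -> M
  P2: E <- H -> M
  P3: E <- R <- H -> M
  P4: E <- R -> M
That exhausts the simple backdoor paths. Count: 4.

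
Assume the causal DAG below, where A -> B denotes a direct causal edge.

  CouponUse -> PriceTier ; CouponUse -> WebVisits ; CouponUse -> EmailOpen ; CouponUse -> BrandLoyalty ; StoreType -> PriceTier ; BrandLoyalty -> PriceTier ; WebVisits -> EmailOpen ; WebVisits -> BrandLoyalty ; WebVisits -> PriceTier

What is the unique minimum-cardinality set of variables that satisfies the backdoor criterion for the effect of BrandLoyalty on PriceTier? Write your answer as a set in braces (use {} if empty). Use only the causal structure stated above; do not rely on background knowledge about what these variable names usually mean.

{CouponUse, WebVisits}

Variables eligible for adjustment (non-descendants of BrandLoyalty, excluding BrandLoyalty and PriceTier): {CouponUse, EmailOpen, StoreType, WebVisits}.
Backdoor paths from BrandLoyalty to PriceTier:
  P1: BrandLoyalty <- CouponUse -> WebVisits -> PriceTier
  P2: BrandLoyalty <- CouponUse -> EmailOpen <- WebVisits -> PriceTier
  P3: BrandLoyalty <- CouponUse -> PriceTier
  P4: BrandLoyalty <- WebVisits <- CouponUse -> PriceTier
  P5: BrandLoyalty <- WebVisits -> EmailOpen <- CouponUse -> PriceTier
  P6: BrandLoyalty <- WebVisits -> PriceTier
The empty set is not sufficient: P1 (BrandLoyalty <- CouponUse -> WebVisits -> PriceTier) has no collider blocking it and no conditioned non-collider, so it is open.
Try {CouponUse, WebVisits}:
  P1: blocked at fork node CouponUse ∈ conditioning set.
  P2: blocked at fork node CouponUse ∈ conditioning set.
  P3: blocked at fork node CouponUse ∈ conditioning set.
  P4: blocked at chain node WebVisits ∈ conditioning set.
  P5: blocked at fork node WebVisits ∈ conditioning set.
  P6: blocked at fork node WebVisits ∈ conditioning set.
{CouponUse, WebVisits} contains no descendant of BrandLoyalty and blocks every backdoor path.
Every element of {CouponUse, WebVisits} is needed (dropping CouponUse leaves P3 open; dropping WebVisits leaves P6 open), so no proper subset is valid.
Among all size-2 subsets of the eligible variables, only {CouponUse, WebVisits} blocks every backdoor path, so it is the unique smallest valid adjustment set.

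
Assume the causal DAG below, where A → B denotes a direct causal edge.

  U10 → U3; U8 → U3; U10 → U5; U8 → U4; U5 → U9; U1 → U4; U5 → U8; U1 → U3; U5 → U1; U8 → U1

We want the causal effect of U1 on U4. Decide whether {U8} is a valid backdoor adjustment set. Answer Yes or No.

Backdoor paths from U1 to U4 (paths whose first edge points into U1):
  P1: U1 <- U5 <- U10 -> U3 <- U8 -> U4
  P2: U1 <- U5 -> U8 -> U4
  P3: U1 <- U8 -> U4
Condition 1 (no descendant of U1 in the set): holds — descendants of U1 are {U3, U4}; none are in {U8}.
Condition 2 (every backdoor path blocked by {U8}):
  P1: blocked at collider U3 (neither it nor any descendant is in the conditioning set).
  P2: blocked at chain node U8 ∈ conditioning set.
  P3: blocked at fork node U8 ∈ conditioning set.
{U8} satisfies the backdoor criterion.

Yes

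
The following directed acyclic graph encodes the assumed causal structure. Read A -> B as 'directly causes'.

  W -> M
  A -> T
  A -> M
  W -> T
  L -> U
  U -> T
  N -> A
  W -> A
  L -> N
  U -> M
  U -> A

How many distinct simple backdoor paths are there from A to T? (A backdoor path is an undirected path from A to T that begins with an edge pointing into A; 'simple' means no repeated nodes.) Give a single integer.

A backdoor path from A to T is any simple undirected path whose first edge points into A (i.e. leaves A via a parent).
Parents of A: {N, U, W}.
Enumerating:
  P1: A <- N <- L -> U -> T
  P2: A <- N <- L -> U -> M <- W -> T
  P3: A <- U -> T
  P4: A <- U -> M <- W -> T
  P5: A <- W -> T
  P6: A <- W -> M <- U -> T
That exhausts the simple backdoor paths. Count: 6.

6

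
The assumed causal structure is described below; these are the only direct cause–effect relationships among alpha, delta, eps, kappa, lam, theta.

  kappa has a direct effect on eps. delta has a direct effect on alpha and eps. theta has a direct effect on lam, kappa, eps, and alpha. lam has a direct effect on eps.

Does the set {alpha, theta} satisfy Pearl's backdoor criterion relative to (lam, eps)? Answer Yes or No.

Yes

Backdoor paths from lam to eps (paths whose first edge points into lam):
  P1: lam <- theta -> alpha <- delta -> eps
  P2: lam <- theta -> kappa -> eps
  P3: lam <- theta -> eps
Condition 1 (no descendant of lam in the set): holds — descendants of lam are {eps}; none are in {alpha, theta}.
Condition 2 (every backdoor path blocked by {alpha, theta}):
  P1: blocked at fork node theta ∈ conditioning set.
  P2: blocked at fork node theta ∈ conditioning set.
  P3: blocked at fork node theta ∈ conditioning set.
{alpha, theta} satisfies the backdoor criterion.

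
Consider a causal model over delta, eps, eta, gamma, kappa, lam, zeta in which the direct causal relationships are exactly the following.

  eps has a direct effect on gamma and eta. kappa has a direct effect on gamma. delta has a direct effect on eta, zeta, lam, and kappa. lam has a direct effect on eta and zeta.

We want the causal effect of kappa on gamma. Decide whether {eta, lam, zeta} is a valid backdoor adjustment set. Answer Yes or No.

No

Backdoor paths from kappa to gamma (paths whose first edge points into kappa):
  P1: kappa <- delta -> lam -> eta <- eps -> gamma
  P2: kappa <- delta -> eta <- eps -> gamma
  P3: kappa <- delta -> zeta <- lam -> eta <- eps -> gamma
Condition 1 (no descendant of kappa in the set): holds — descendants of kappa are {gamma}; none are in {eta, lam, zeta}.
Condition 2 (every backdoor path blocked by {eta, lam, zeta}):
  P1: blocked at chain node lam ∈ conditioning set.
  P2: open — collider(s) eta are conditioned on (or have a conditioned descendant) and no non-collider on the path is in the set.
  P3: blocked at fork node lam ∈ conditioning set.
{eta, lam, zeta} does not satisfy the backdoor criterion.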